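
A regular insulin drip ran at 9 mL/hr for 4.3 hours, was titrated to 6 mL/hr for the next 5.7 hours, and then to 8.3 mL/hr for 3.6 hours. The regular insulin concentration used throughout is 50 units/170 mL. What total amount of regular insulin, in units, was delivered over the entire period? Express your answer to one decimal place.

Concentration = 50 units ÷ 170 mL = 0.2941176 units/mL
Stage 1: 9 mL/hr × 4.3 hr = 38.7 mL → 38.7 mL × 0.2941176 units/mL = 11.38235 units
Stage 2: 6 mL/hr × 5.7 hr = 34.2 mL → 34.2 mL × 0.2941176 units/mL = 10.05882 units
Stage 3: 8.3 mL/hr × 3.6 hr = 29.88 mL → 29.88 mL × 0.2941176 units/mL = 8.788235 units
Total = 11.38235 + 10.05882 + 8.788235 = 30.22941 units

30.2 units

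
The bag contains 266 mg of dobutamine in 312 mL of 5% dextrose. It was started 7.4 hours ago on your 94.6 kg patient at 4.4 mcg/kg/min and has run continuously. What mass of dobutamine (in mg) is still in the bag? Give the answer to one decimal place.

81.2 mg

Dose = 4.4 mcg/kg/min × 94.6 kg = 416.24 mcg/min
416.24 mcg/min × 60 min/hr = 24974.4 mcg/hr
Concentration = 266 mg ÷ 312 mL = 0.8525641 mg/mL = 852.5641 mcg/mL
Rate = 24974.4 mcg/hr ÷ 852.5641 mcg/mL = 29.29328 mL/hr
Volume infused = 29.29328 mL/hr × 7.4 hr = 216.7703 mL
Volume remaining = 312 − 216.7703 = 95.22972 mL
Drug remaining = 95.22972 mL × 852.5641 mcg/mL = 81189.44 mcg = 81.18944 mg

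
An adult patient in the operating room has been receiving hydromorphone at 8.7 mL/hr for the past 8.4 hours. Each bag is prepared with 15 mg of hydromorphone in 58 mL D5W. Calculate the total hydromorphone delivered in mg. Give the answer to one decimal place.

18.9 mg

Concentration = 15 mg ÷ 58 mL = 0.2586207 mg/mL
Drug rate = 8.7 mL/hr × 0.2586207 mg/mL = 2.25 mg/hr
Total = 2.25 mg/hr × 8.4 hr = 18.9 mg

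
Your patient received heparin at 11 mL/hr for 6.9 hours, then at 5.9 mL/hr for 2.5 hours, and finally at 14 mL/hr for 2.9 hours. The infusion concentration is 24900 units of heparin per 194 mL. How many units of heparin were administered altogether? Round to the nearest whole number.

Concentration = 24900 units ÷ 194 mL = 128.3505 units/mL
Stage 1: 11 mL/hr × 6.9 hr = 75.9 mL → 75.9 mL × 128.3505 units/mL = 9741.804 units
Stage 2: 5.9 mL/hr × 2.5 hr = 14.75 mL → 14.75 mL × 128.3505 units/mL = 1893.17 units
Stage 3: 14 mL/hr × 2.9 hr = 40.6 mL → 40.6 mL × 128.3505 units/mL = 5211.031 units
Total = 9741.804 + 1893.17 + 5211.031 = 16846.01 units

16846 units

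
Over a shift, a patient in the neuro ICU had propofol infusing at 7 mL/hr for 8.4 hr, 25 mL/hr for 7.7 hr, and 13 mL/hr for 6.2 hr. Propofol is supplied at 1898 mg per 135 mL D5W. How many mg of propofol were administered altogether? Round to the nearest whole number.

4666 mg

Concentration = 1898 mg ÷ 135 mL = 14.05926 mg/mL
Stage 1: 7 mL/hr × 8.4 hr = 58.8 mL → 58.8 mL × 14.05926 mg/mL = 826.6844 mg
Stage 2: 25 mL/hr × 7.7 hr = 192.5 mL → 192.5 mL × 14.05926 mg/mL = 2706.407 mg
Stage 3: 13 mL/hr × 6.2 hr = 80.6 mL → 80.6 mL × 14.05926 mg/mL = 1133.176 mg
Total = 826.6844 + 2706.407 + 1133.176 = 4666.268 mg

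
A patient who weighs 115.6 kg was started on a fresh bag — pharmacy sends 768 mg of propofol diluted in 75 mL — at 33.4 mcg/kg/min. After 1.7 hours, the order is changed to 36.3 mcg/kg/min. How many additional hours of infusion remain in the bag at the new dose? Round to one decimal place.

1.5 hours

Initial rate:
Dose = 33.4 mcg/kg/min × 115.6 kg = 3861.04 mcg/min
3861.04 mcg/min × 60 min/hr = 231662.4 mcg/hr
Concentration = 768 mg ÷ 75 mL = 10.24 mg/mL = 10240 mcg/mL
Rate = 231662.4 mcg/hr ÷ 10240 mcg/mL = 22.62328 mL/hr
Volume infused so far = 22.62328 mL/hr × 1.7 hr = 38.45958 mL
Volume remaining = 75 − 38.45958 = 36.54042 mL
New rate:
Dose = 36.3 mcg/kg/min × 115.6 kg = 4196.28 mcg/min
4196.28 mcg/min × 60 min/hr = 251776.8 mcg/hr
Rate = 251776.8 mcg/hr ÷ 10240 mcg/mL = 24.58758 mL/hr
Time remaining = 36.54042 mL ÷ 24.58758 mL/hr = 1.486133 hr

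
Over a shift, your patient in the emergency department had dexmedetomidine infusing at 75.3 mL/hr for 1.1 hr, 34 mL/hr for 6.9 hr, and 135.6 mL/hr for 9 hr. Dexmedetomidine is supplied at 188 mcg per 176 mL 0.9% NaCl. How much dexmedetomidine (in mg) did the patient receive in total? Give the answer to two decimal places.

Concentration = 188 mcg ÷ 176 mL = 1.068182 mcg/mL
Stage 1: 75.3 mL/hr × 1.1 hr = 82.83 mL → 82.83 mL × 1.068182 mcg/mL = 88.4775 mcg
Stage 2: 34 mL/hr × 6.9 hr = 234.6 mL → 234.6 mL × 1.068182 mcg/mL = 250.5955 mcg
Stage 3: 135.6 mL/hr × 9 hr = 1220.4 mL → 1220.4 mL × 1.068182 mcg/mL = 1303.609 mcg
Total = 88.4775 + 250.5955 + 1303.609 = 1642.682 mcg = 1.642682 mg

1.64 mg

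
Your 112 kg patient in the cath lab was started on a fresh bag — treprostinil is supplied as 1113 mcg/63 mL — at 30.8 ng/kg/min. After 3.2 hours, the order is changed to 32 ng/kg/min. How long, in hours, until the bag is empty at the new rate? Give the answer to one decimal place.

Initial rate:
Dose = 30.8 ng/kg/min × 112 kg = 3449.6 ng/min
3449.6 ng/min × 60 min/hr = 206976 ng/hr
Concentration = 1113 mcg ÷ 63 mL = 17.66667 mcg/mL = 17666.67 ng/mL
Rate = 206976 ng/hr ÷ 17666.67 ng/mL = 11.71562 mL/hr
Volume infused so far = 11.71562 mL/hr × 3.2 hr = 37.48999 mL
Volume remaining = 63 − 37.48999 = 25.51001 mL
New rate:
Dose = 32 ng/kg/min × 112 kg = 3584 ng/min
3584 ng/min × 60 min/hr = 215040 ng/hr
Rate = 215040 ng/hr ÷ 17666.67 ng/mL = 12.17208 mL/hr
Time remaining = 25.51001 mL ÷ 12.17208 mL/hr = 2.095781 hr

2.1 hours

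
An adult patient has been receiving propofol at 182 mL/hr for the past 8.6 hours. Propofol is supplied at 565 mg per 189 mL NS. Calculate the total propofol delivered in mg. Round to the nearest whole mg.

4679 mg

Concentration = 565 mg ÷ 189 mL = 2.989418 mg/mL = 2989.418 mcg/mL
Drug rate = 182 mL/hr × 2989.418 mcg/mL = 544074.1 mcg/hr
Total = 544074.1 mcg/hr × 8.6 hr = 4679037 mcg = 4679.037 mg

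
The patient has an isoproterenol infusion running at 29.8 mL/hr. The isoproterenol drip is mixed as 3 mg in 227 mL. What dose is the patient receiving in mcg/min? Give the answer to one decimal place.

Concentration = 3 mg ÷ 227 mL = 0.01321586 mg/mL = 13.21586 mcg/mL
Drug rate = 29.8 mL/hr × 13.21586 mcg/mL = 393.8326 mcg/hr
393.8326 mcg/hr ÷ 60 min/hr = 6.563877 mcg/min

6.6 mcg/min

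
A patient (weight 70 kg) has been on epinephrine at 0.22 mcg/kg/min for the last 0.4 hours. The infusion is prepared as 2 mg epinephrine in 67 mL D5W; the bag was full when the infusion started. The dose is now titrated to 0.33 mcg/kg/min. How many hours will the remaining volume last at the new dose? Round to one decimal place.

1.2 hours

Initial rate:
Dose = 0.22 mcg/kg/min × 70 kg = 15.4 mcg/min
15.4 mcg/min × 60 min/hr = 924 mcg/hr
Concentration = 2 mg ÷ 67 mL = 0.02985075 mg/mL = 29.85075 mcg/mL
Rate = 924 mcg/hr ÷ 29.85075 mcg/mL = 30.954 mL/hr
Volume infused so far = 30.954 mL/hr × 0.4 hr = 12.3816 mL
Volume remaining = 67 − 12.3816 = 54.6184 mL
New rate:
Dose = 0.33 mcg/kg/min × 70 kg = 23.1 mcg/min
23.1 mcg/min × 60 min/hr = 1386 mcg/hr
Rate = 1386 mcg/hr ÷ 29.85075 mcg/mL = 46.431 mL/hr
Time remaining = 54.6184 mL ÷ 46.431 mL/hr = 1.176335 hr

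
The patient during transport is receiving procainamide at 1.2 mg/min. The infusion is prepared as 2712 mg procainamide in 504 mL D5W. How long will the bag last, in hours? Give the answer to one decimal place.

1.2 mg/min × 60 min/hr = 72 mg/hr
Concentration = 2712 mg ÷ 504 mL = 5.380952 mg/mL
Rate = 72 mg/hr ÷ 5.380952 mg/mL = 13.38053 mL/hr
Duration = 504 mL ÷ 13.38053 mL/hr = 37.66667 hr

37.7 hours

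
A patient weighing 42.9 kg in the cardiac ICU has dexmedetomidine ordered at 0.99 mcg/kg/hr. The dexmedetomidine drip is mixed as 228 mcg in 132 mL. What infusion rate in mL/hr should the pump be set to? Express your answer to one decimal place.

24.6 mL/hr

Dose = 0.99 mcg/kg/hr × 42.9 kg = 42.471 mcg/hr
Concentration = 228 mcg ÷ 132 mL = 1.727273 mcg/mL
Rate = 42.471 mcg/hr ÷ 1.727273 mcg/mL = 24.58847 mL/hr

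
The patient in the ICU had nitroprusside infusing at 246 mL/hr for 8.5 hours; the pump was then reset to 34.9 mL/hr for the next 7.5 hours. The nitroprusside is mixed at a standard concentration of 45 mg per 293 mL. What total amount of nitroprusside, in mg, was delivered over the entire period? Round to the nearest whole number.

Concentration = 45 mg ÷ 293 mL = 0.1535836 mg/mL
Stage 1: 246 mL/hr × 8.5 hr = 2091 mL → 2091 mL × 0.1535836 mg/mL = 321.1433 mg
Stage 2: 34.9 mL/hr × 7.5 hr = 261.75 mL → 261.75 mL × 0.1535836 mg/mL = 40.20051 mg
Total = 321.1433 + 40.20051 = 361.3439 mg

361 mg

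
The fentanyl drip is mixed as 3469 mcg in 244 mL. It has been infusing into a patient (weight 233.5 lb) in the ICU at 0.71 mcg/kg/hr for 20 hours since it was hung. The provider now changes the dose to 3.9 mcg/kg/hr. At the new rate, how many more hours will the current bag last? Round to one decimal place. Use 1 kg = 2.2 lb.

4.7 hours

Initial rate:
Weight = 233.5 lb ÷ 2.2 lb/kg = 106.1364 kg
Dose = 0.71 mcg/kg/hr × 106.1364 kg = 75.35682 mcg/hr
Concentration = 3469 mcg ÷ 244 mL = 14.21721 mcg/mL
Rate = 75.35682 mcg/hr ÷ 14.21721 mcg/mL = 5.300393 mL/hr
Volume infused so far = 5.300393 mL/hr × 20 hr = 106.0079 mL
Volume remaining = 244 − 106.0079 = 137.9921 mL
New rate:
Dose = 3.9 mcg/kg/hr × 106.1364 kg = 413.9318 mcg/hr
Rate = 413.9318 mcg/hr ÷ 14.21721 mcg/mL = 29.11484 mL/hr
Time remaining = 137.9921 mL ÷ 29.11484 mL/hr = 4.739582 hr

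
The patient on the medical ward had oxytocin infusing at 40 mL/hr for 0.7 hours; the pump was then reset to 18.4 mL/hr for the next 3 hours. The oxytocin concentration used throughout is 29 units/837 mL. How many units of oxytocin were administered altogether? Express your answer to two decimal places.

2.88 units

Concentration = 29 units ÷ 837 mL = 0.03464755 units/mL
Stage 1: 40 mL/hr × 0.7 hr = 28 mL → 28 mL × 0.03464755 units/mL = 0.9701314 units
Stage 2: 18.4 mL/hr × 3 hr = 55.2 mL → 55.2 mL × 0.03464755 units/mL = 1.912545 units
Total = 0.9701314 + 1.912545 = 2.882676 units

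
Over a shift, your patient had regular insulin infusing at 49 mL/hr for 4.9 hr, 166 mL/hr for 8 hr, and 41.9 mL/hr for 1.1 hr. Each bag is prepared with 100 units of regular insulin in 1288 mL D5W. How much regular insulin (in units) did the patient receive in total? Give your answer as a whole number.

Concentration = 100 units ÷ 1288 mL = 0.07763975 units/mL
Stage 1: 49 mL/hr × 4.9 hr = 240.1 mL → 240.1 mL × 0.07763975 units/mL = 18.6413 units
Stage 2: 166 mL/hr × 8 hr = 1328 mL → 1328 mL × 0.07763975 units/mL = 103.1056 units
Stage 3: 41.9 mL/hr × 1.1 hr = 46.09 mL → 46.09 mL × 0.07763975 units/mL = 3.578416 units
Total = 18.6413 + 103.1056 + 3.578416 = 125.3253 units

125 units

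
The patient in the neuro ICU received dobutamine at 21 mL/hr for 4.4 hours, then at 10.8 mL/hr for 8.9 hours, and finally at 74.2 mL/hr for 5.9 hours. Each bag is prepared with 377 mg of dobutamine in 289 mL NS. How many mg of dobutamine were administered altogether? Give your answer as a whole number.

817 mg

Concentration = 377 mg ÷ 289 mL = 1.304498 mg/mL
Stage 1: 21 mL/hr × 4.4 hr = 92.4 mL → 92.4 mL × 1.304498 mg/mL = 120.5356 mg
Stage 2: 10.8 mL/hr × 8.9 hr = 96.12 mL → 96.12 mL × 1.304498 mg/mL = 125.3884 mg
Stage 3: 74.2 mL/hr × 5.9 hr = 437.78 mL → 437.78 mL × 1.304498 mg/mL = 571.0833 mg
Total = 120.5356 + 125.3884 + 571.0833 = 817.0073 mg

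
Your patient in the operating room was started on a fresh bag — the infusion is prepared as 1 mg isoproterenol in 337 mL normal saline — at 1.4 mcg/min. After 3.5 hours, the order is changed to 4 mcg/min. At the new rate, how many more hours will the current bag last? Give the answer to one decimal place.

2.9 hours

Initial rate:
1.4 mcg/min × 60 min/hr = 84 mcg/hr
Concentration = 1 mg ÷ 337 mL = 0.002967359 mg/mL = 2.967359 mcg/mL
Rate = 84 mcg/hr ÷ 2.967359 mcg/mL = 28.308 mL/hr
Volume infused so far = 28.308 mL/hr × 3.5 hr = 99.078 mL
Volume remaining = 337 − 99.078 = 237.922 mL
New rate:
4 mcg/min × 60 min/hr = 240 mcg/hr
Rate = 240 mcg/hr ÷ 2.967359 mcg/mL = 80.88 mL/hr
Time remaining = 237.922 mL ÷ 80.88 mL/hr = 2.941667 hr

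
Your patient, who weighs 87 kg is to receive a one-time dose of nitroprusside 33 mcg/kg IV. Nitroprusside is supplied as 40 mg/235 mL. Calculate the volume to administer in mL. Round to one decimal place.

16.9 mL

Dose = 33 mcg/kg × 87 kg = 2871 mcg
Concentration = 40 mg ÷ 235 mL = 0.1702128 mg/mL = 170.2128 mcg/mL
Volume = 2871 mcg ÷ 170.2128 mcg/mL = 16.86713 mL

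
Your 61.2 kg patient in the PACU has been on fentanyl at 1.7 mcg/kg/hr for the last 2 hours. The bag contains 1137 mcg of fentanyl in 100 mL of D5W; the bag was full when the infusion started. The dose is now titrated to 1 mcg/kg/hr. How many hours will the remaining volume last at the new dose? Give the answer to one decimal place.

15.2 hours

Initial rate:
Dose = 1.7 mcg/kg/hr × 61.2 kg = 104.04 mcg/hr
Concentration = 1137 mcg ÷ 100 mL = 11.37 mcg/mL
Rate = 104.04 mcg/hr ÷ 11.37 mcg/mL = 9.150396 mL/hr
Volume infused so far = 9.150396 mL/hr × 2 hr = 18.30079 mL
Volume remaining = 100 − 18.30079 = 81.69921 mL
New rate:
Dose = 1 mcg/kg/hr × 61.2 kg = 61.2 mcg/hr
Rate = 61.2 mcg/hr ÷ 11.37 mcg/mL = 5.382586 mL/hr
Time remaining = 81.69921 mL ÷ 5.382586 mL/hr = 15.17843 hr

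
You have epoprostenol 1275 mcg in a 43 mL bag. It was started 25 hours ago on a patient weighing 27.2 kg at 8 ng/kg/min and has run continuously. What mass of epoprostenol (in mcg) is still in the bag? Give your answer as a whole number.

949 mcg

Dose = 8 ng/kg/min × 27.2 kg = 217.6 ng/min
217.6 ng/min × 60 min/hr = 13056 ng/hr
Concentration = 1275 mcg ÷ 43 mL = 29.65116 mcg/mL = 29651.16 ng/mL
Rate = 13056 ng/hr ÷ 29651.16 ng/mL = 0.44032 mL/hr
Volume infused = 0.44032 mL/hr × 25 hr = 11.008 mL
Volume remaining = 43 − 11.008 = 31.992 mL
Drug remaining = 31.992 mL × 29651.16 ng/mL = 948600 ng = 948.6 mcg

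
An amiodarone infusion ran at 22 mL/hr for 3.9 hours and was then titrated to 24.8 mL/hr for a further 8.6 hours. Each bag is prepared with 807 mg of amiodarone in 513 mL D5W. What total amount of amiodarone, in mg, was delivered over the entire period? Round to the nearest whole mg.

Concentration = 807 mg ÷ 513 mL = 1.573099 mg/mL
Stage 1: 22 mL/hr × 3.9 hr = 85.8 mL → 85.8 mL × 1.573099 mg/mL = 134.9719 mg
Stage 2: 24.8 mL/hr × 8.6 hr = 213.28 mL → 213.28 mL × 1.573099 mg/mL = 335.5106 mg
Total = 134.9719 + 335.5106 = 470.4826 mg

470 mg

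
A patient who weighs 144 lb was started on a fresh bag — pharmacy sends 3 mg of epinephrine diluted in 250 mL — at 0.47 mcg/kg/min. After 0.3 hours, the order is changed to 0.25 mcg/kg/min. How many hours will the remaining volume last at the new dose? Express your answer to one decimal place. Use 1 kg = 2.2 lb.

Initial rate:
Weight = 144 lb ÷ 2.2 lb/kg = 65.45455 kg
Dose = 0.47 mcg/kg/min × 65.45455 kg = 30.76364 mcg/min
30.76364 mcg/min × 60 min/hr = 1845.818 mcg/hr
Concentration = 3 mg ÷ 250 mL = 0.012 mg/mL = 12 mcg/mL
Rate = 1845.818 mcg/hr ÷ 12 mcg/mL = 153.8182 mL/hr
Volume infused so far = 153.8182 mL/hr × 0.3 hr = 46.14545 mL
Volume remaining = 250 − 46.14545 = 203.8545 mL
New rate:
Dose = 0.25 mcg/kg/min × 65.45455 kg = 16.36364 mcg/min
16.36364 mcg/min × 60 min/hr = 981.8182 mcg/hr
Rate = 981.8182 mcg/hr ÷ 12 mcg/mL = 81.81818 mL/hr
Time remaining = 203.8545 mL ÷ 81.81818 mL/hr = 2.491556 hr

2.5 hours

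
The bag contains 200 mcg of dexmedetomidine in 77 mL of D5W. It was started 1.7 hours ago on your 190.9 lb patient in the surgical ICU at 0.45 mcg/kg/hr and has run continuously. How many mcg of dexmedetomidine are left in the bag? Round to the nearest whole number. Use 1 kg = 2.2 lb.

134 mcg

Weight = 190.9 lb ÷ 2.2 lb/kg = 86.77273 kg
Dose = 0.45 mcg/kg/hr × 86.77273 kg = 39.04773 mcg/hr
Concentration = 200 mcg ÷ 77 mL = 2.597403 mcg/mL
Rate = 39.04773 mcg/hr ÷ 2.597403 mcg/mL = 15.03337 mL/hr
Volume infused = 15.03337 mL/hr × 1.7 hr = 25.55674 mL
Volume remaining = 77 − 25.55674 = 51.44326 mL
Drug remaining = 51.44326 mL × 2.597403 mcg/mL = 133.6189 mcg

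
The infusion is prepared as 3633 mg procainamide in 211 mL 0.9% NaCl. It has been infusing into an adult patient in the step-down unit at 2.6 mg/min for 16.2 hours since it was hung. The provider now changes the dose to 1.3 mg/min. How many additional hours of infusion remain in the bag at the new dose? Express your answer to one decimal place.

Initial rate:
2.6 mg/min × 60 min/hr = 156 mg/hr
Concentration = 3633 mg ÷ 211 mL = 17.21801 mg/mL
Rate = 156 mg/hr ÷ 17.21801 mg/mL = 9.060281 mL/hr
Volume infused so far = 9.060281 mL/hr × 16.2 hr = 146.7765 mL
Volume remaining = 211 − 146.7765 = 64.22345 mL
New rate:
1.3 mg/min × 60 min/hr = 78 mg/hr
Rate = 78 mg/hr ÷ 17.21801 mg/mL = 4.53014 mL/hr
Time remaining = 64.22345 mL ÷ 4.53014 mL/hr = 14.17692 hr

14.2 hours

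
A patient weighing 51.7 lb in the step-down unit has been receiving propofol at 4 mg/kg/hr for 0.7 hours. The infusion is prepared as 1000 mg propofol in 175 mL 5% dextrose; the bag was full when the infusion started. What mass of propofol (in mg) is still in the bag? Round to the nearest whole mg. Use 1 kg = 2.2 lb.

Weight = 51.7 lb ÷ 2.2 lb/kg = 23.5 kg
Dose = 4 mg/kg/hr × 23.5 kg = 94 mg/hr
Concentration = 1000 mg ÷ 175 mL = 5.714286 mg/mL
Rate = 94 mg/hr ÷ 5.714286 mg/mL = 16.45 mL/hr
Volume infused = 16.45 mL/hr × 0.7 hr = 11.515 mL
Volume remaining = 175 − 11.515 = 163.485 mL
Drug remaining = 163.485 mL × 5.714286 mg/mL = 934.2 mg

934 mg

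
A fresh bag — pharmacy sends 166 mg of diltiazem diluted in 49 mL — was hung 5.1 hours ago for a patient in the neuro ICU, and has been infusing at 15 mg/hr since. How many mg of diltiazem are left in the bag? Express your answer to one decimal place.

89.5 mg

Concentration = 166 mg ÷ 49 mL = 3.387755 mg/mL
Rate = 15 mg/hr ÷ 3.387755 mg/mL = 4.427711 mL/hr
Volume infused = 4.427711 mL/hr × 5.1 hr = 22.58133 mL
Volume remaining = 49 − 22.58133 = 26.41867 mL
Drug remaining = 26.41867 mL × 3.387755 mg/mL = 89.5 mg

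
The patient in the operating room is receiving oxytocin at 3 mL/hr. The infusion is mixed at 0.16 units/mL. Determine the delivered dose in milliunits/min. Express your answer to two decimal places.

8.00 milliunits/min

Concentration = 0.16 units/mL = 160 milliunits/mL
Drug rate = 3 mL/hr × 160 milliunits/mL = 480 milliunits/hr
480 milliunits/hr ÷ 60 min/hr = 8 milliunits/min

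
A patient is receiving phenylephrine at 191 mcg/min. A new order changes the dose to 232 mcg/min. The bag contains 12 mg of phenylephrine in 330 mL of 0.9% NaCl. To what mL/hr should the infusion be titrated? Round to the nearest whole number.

383 mL/hr

232 mcg/min × 60 min/hr = 13920 mcg/hr
Concentration = 12 mg ÷ 330 mL = 0.03636364 mg/mL = 36.36364 mcg/mL
Rate = 13920 mcg/hr ÷ 36.36364 mcg/mL = 382.8 mL/hr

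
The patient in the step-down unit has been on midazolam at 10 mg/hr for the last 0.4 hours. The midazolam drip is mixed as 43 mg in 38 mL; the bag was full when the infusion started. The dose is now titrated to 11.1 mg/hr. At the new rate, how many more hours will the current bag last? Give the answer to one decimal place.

3.5 hours

Initial rate:
Concentration = 43 mg ÷ 38 mL = 1.131579 mg/mL
Rate = 10 mg/hr ÷ 1.131579 mg/mL = 8.837209 mL/hr
Volume infused so far = 8.837209 mL/hr × 0.4 hr = 3.534884 mL
Volume remaining = 38 − 3.534884 = 34.46512 mL
New rate:
Rate = 11.1 mg/hr ÷ 1.131579 mg/mL = 9.809302 mL/hr
Time remaining = 34.46512 mL ÷ 9.809302 mL/hr = 3.513514 hr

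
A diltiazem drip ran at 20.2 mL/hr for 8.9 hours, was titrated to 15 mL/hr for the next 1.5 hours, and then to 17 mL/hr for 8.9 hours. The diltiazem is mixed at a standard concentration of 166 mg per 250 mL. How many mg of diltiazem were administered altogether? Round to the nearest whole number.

Concentration = 166 mg ÷ 250 mL = 0.664 mg/mL
Stage 1: 20.2 mL/hr × 8.9 hr = 179.78 mL → 179.78 mL × 0.664 mg/mL = 119.3739 mg
Stage 2: 15 mL/hr × 1.5 hr = 22.5 mL → 22.5 mL × 0.664 mg/mL = 14.94 mg
Stage 3: 17 mL/hr × 8.9 hr = 151.3 mL → 151.3 mL × 0.664 mg/mL = 100.4632 mg
Total = 119.3739 + 14.94 + 100.4632 = 234.7771 mg

235 mg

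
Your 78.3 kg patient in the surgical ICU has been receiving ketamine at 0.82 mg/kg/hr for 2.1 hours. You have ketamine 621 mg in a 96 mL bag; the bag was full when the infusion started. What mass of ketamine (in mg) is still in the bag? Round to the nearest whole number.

Dose = 0.82 mg/kg/hr × 78.3 kg = 64.206 mg/hr
Concentration = 621 mg ÷ 96 mL = 6.46875 mg/mL
Rate = 64.206 mg/hr ÷ 6.46875 mg/mL = 9.925565 mL/hr
Volume infused = 9.925565 mL/hr × 2.1 hr = 20.84369 mL
Volume remaining = 96 − 20.84369 = 75.15631 mL
Drug remaining = 75.15631 mL × 6.46875 mg/mL = 486.1674 mg

486 mg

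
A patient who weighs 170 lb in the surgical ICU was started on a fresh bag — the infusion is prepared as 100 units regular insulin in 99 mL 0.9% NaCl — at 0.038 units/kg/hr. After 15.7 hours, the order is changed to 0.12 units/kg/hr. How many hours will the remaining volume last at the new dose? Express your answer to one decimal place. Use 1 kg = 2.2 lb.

5.8 hours

Initial rate:
Weight = 170 lb ÷ 2.2 lb/kg = 77.27273 kg
Dose = 0.038 units/kg/hr × 77.27273 kg = 2.936364 units/hr
Concentration = 100 units ÷ 99 mL = 1.010101 units/mL
Rate = 2.936364 units/hr ÷ 1.010101 units/mL = 2.907 mL/hr
Volume infused so far = 2.907 mL/hr × 15.7 hr = 45.6399 mL
Volume remaining = 99 − 45.6399 = 53.3601 mL
New rate:
Dose = 0.12 units/kg/hr × 77.27273 kg = 9.272727 units/hr
Rate = 9.272727 units/hr ÷ 1.010101 units/mL = 9.18 mL/hr
Time remaining = 53.3601 mL ÷ 9.18 mL/hr = 5.812647 hr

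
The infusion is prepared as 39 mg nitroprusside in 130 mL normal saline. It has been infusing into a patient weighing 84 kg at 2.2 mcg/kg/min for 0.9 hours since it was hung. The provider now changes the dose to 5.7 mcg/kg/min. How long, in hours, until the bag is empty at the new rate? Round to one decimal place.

1.0 hours

Initial rate:
Dose = 2.2 mcg/kg/min × 84 kg = 184.8 mcg/min
184.8 mcg/min × 60 min/hr = 11088 mcg/hr
Concentration = 39 mg ÷ 130 mL = 0.3 mg/mL = 300 mcg/mL
Rate = 11088 mcg/hr ÷ 300 mcg/mL = 36.96 mL/hr
Volume infused so far = 36.96 mL/hr × 0.9 hr = 33.264 mL
Volume remaining = 130 − 33.264 = 96.736 mL
New rate:
Dose = 5.7 mcg/kg/min × 84 kg = 478.8 mcg/min
478.8 mcg/min × 60 min/hr = 28728 mcg/hr
Rate = 28728 mcg/hr ÷ 300 mcg/mL = 95.76 mL/hr
Time remaining = 96.736 mL ÷ 95.76 mL/hr = 1.010192 hr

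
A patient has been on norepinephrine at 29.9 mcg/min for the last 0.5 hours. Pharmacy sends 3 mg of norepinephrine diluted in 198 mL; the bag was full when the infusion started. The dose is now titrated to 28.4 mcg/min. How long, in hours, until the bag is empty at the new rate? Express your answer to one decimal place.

1.2 hours

Initial rate:
29.9 mcg/min × 60 min/hr = 1794 mcg/hr
Concentration = 3 mg ÷ 198 mL = 0.01515152 mg/mL = 15.15152 mcg/mL
Rate = 1794 mcg/hr ÷ 15.15152 mcg/mL = 118.404 mL/hr
Volume infused so far = 118.404 mL/hr × 0.5 hr = 59.202 mL
Volume remaining = 198 − 59.202 = 138.798 mL
New rate:
28.4 mcg/min × 60 min/hr = 1704 mcg/hr
Rate = 1704 mcg/hr ÷ 15.15152 mcg/mL = 112.464 mL/hr
Time remaining = 138.798 mL ÷ 112.464 mL/hr = 1.234155 hr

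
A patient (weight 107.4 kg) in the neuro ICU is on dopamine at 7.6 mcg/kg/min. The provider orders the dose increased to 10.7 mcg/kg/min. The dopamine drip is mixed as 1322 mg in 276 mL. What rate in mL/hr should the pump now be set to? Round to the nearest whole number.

14 mL/hr

Dose = 10.7 mcg/kg/min × 107.4 kg = 1149.18 mcg/min
1149.18 mcg/min × 60 min/hr = 68950.8 mcg/hr
Concentration = 1322 mg ÷ 276 mL = 4.789855 mg/mL = 4789.855 mcg/mL
Rate = 68950.8 mcg/hr ÷ 4789.855 mcg/mL = 14.39517 mL/hr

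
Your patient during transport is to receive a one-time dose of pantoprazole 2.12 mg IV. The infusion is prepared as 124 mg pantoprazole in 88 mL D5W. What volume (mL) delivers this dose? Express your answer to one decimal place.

1.5 mL

Concentration = 124 mg ÷ 88 mL = 1.409091 mg/mL
Volume = 2.12 mg ÷ 1.409091 mg/mL = 1.504516 mL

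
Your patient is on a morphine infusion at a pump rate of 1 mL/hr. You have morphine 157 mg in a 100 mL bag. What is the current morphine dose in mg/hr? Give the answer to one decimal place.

1.6 mg/hr

Concentration = 157 mg ÷ 100 mL = 1.57 mg/mL
Drug rate = 1 mL/hr × 1.57 mg/mL = 1.57 mg/hr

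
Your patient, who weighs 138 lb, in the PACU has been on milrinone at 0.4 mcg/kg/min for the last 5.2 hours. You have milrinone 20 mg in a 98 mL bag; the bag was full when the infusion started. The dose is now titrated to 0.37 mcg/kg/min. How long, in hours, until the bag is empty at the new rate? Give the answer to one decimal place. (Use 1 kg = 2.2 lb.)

8.7 hours

Initial rate:
Weight = 138 lb ÷ 2.2 lb/kg = 62.72727 kg
Dose = 0.4 mcg/kg/min × 62.72727 kg = 25.09091 mcg/min
25.09091 mcg/min × 60 min/hr = 1505.455 mcg/hr
Concentration = 20 mg ÷ 98 mL = 0.2040816 mg/mL = 204.0816 mcg/mL
Rate = 1505.455 mcg/hr ÷ 204.0816 mcg/mL = 7.376727 mL/hr
Volume infused so far = 7.376727 mL/hr × 5.2 hr = 38.35898 mL
Volume remaining = 98 − 38.35898 = 59.64102 mL
New rate:
Dose = 0.37 mcg/kg/min × 62.72727 kg = 23.20909 mcg/min
23.20909 mcg/min × 60 min/hr = 1392.545 mcg/hr
Rate = 1392.545 mcg/hr ÷ 204.0816 mcg/mL = 6.823473 mL/hr
Time remaining = 59.64102 mL ÷ 6.823473 mL/hr = 8.740567 hr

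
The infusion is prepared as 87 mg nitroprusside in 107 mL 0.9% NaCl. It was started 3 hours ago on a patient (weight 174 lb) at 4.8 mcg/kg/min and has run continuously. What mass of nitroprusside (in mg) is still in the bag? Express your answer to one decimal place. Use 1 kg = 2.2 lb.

18.7 mg

Weight = 174 lb ÷ 2.2 lb/kg = 79.09091 kg
Dose = 4.8 mcg/kg/min × 79.09091 kg = 379.6364 mcg/min
379.6364 mcg/min × 60 min/hr = 22778.18 mcg/hr
Concentration = 87 mg ÷ 107 mL = 0.8130841 mg/mL = 813.0841 mcg/mL
Rate = 22778.18 mcg/hr ÷ 813.0841 mcg/mL = 28.01455 mL/hr
Volume infused = 28.01455 mL/hr × 3 hr = 84.04364 mL
Volume remaining = 107 − 84.04364 = 22.95636 mL
Drug remaining = 22.95636 mL × 813.0841 mcg/mL = 18665.45 mcg = 18.66545 mg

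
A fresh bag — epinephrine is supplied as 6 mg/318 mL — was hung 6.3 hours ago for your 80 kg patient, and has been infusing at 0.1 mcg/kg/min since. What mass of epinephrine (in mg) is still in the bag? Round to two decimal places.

Dose = 0.1 mcg/kg/min × 80 kg = 8 mcg/min
8 mcg/min × 60 min/hr = 480 mcg/hr
Concentration = 6 mg ÷ 318 mL = 0.01886792 mg/mL = 18.86792 mcg/mL
Rate = 480 mcg/hr ÷ 18.86792 mcg/mL = 25.44 mL/hr
Volume infused = 25.44 mL/hr × 6.3 hr = 160.272 mL
Volume remaining = 318 − 160.272 = 157.728 mL
Drug remaining = 157.728 mL × 18.86792 mcg/mL = 2976 mcg = 2.976 mg

2.98 mg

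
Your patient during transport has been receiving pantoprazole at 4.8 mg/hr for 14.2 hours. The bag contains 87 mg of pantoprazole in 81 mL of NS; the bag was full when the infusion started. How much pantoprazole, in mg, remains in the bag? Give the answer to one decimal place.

18.8 mg

Concentration = 87 mg ÷ 81 mL = 1.074074 mg/mL
Rate = 4.8 mg/hr ÷ 1.074074 mg/mL = 4.468966 mL/hr
Volume infused = 4.468966 mL/hr × 14.2 hr = 63.45931 mL
Volume remaining = 81 − 63.45931 = 17.54069 mL
Drug remaining = 17.54069 mL × 1.074074 mg/mL = 18.84 mg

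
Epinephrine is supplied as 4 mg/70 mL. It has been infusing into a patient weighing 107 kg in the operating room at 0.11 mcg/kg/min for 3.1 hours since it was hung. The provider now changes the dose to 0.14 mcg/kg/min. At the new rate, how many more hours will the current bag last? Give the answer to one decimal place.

2.0 hours

Initial rate:
Dose = 0.11 mcg/kg/min × 107 kg = 11.77 mcg/min
11.77 mcg/min × 60 min/hr = 706.2 mcg/hr
Concentration = 4 mg ÷ 70 mL = 0.05714286 mg/mL = 57.14286 mcg/mL
Rate = 706.2 mcg/hr ÷ 57.14286 mcg/mL = 12.3585 mL/hr
Volume infused so far = 12.3585 mL/hr × 3.1 hr = 38.31135 mL
Volume remaining = 70 − 38.31135 = 31.68865 mL
New rate:
Dose = 0.14 mcg/kg/min × 107 kg = 14.98 mcg/min
14.98 mcg/min × 60 min/hr = 898.8 mcg/hr
Rate = 898.8 mcg/hr ÷ 57.14286 mcg/mL = 15.729 mL/hr
Time remaining = 31.68865 mL ÷ 15.729 mL/hr = 2.014664 hr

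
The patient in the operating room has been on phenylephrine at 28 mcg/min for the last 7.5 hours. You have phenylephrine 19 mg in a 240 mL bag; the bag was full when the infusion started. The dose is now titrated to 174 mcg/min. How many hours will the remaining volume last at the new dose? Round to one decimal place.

0.6 hours

Initial rate:
28 mcg/min × 60 min/hr = 1680 mcg/hr
Concentration = 19 mg ÷ 240 mL = 0.07916667 mg/mL = 79.16667 mcg/mL
Rate = 1680 mcg/hr ÷ 79.16667 mcg/mL = 21.22105 mL/hr
Volume infused so far = 21.22105 mL/hr × 7.5 hr = 159.1579 mL
Volume remaining = 240 − 159.1579 = 80.84211 mL
New rate:
174 mcg/min × 60 min/hr = 10440 mcg/hr
Rate = 10440 mcg/hr ÷ 79.16667 mcg/mL = 131.8737 mL/hr
Time remaining = 80.84211 mL ÷ 131.8737 mL/hr = 0.6130268 hr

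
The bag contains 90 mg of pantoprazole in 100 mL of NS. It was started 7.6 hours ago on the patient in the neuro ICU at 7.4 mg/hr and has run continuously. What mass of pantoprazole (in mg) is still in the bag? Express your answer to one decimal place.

Concentration = 90 mg ÷ 100 mL = 0.9 mg/mL
Rate = 7.4 mg/hr ÷ 0.9 mg/mL = 8.222222 mL/hr
Volume infused = 8.222222 mL/hr × 7.6 hr = 62.48889 mL
Volume remaining = 100 − 62.48889 = 37.51111 mL
Drug remaining = 37.51111 mL × 0.9 mg/mL = 33.76 mg

33.8 mg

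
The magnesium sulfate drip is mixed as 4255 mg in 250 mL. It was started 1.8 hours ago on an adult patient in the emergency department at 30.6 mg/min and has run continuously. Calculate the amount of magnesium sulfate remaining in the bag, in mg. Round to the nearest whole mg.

30.6 mg/min × 60 min/hr = 1836 mg/hr
Concentration = 4255 mg ÷ 250 mL = 17.02 mg/mL
Rate = 1836 mg/hr ÷ 17.02 mg/mL = 107.8731 mL/hr
Volume infused = 107.8731 mL/hr × 1.8 hr = 194.1716 mL
Volume remaining = 250 − 194.1716 = 55.82844 mL
Drug remaining = 55.82844 mL × 17.02 mg/mL = 950.2 mg

950 mg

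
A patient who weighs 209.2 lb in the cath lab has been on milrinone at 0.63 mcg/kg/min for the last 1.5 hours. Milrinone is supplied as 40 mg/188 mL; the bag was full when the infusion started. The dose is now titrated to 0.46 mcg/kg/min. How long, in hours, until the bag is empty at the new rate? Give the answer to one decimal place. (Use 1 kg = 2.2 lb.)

Initial rate:
Weight = 209.2 lb ÷ 2.2 lb/kg = 95.09091 kg
Dose = 0.63 mcg/kg/min × 95.09091 kg = 59.90727 mcg/min
59.90727 mcg/min × 60 min/hr = 3594.436 mcg/hr
Concentration = 40 mg ÷ 188 mL = 0.212766 mg/mL = 212.766 mcg/mL
Rate = 3594.436 mcg/hr ÷ 212.766 mcg/mL = 16.89385 mL/hr
Volume infused so far = 16.89385 mL/hr × 1.5 hr = 25.34078 mL
Volume remaining = 188 − 25.34078 = 162.6592 mL
New rate:
Dose = 0.46 mcg/kg/min × 95.09091 kg = 43.74182 mcg/min
43.74182 mcg/min × 60 min/hr = 2624.509 mcg/hr
Rate = 2624.509 mcg/hr ÷ 212.766 mcg/mL = 12.33519 mL/hr
Time remaining = 162.6592 mL ÷ 12.33519 mL/hr = 13.1866 hr

13.2 hours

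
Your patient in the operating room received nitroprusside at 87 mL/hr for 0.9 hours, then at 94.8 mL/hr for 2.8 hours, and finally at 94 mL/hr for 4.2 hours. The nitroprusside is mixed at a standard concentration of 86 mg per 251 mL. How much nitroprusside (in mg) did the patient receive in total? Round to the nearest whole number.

Concentration = 86 mg ÷ 251 mL = 0.3426295 mg/mL
Stage 1: 87 mL/hr × 0.9 hr = 78.3 mL → 78.3 mL × 0.3426295 mg/mL = 26.82789 mg
Stage 2: 94.8 mL/hr × 2.8 hr = 265.44 mL → 265.44 mL × 0.3426295 mg/mL = 90.94757 mg
Stage 3: 94 mL/hr × 4.2 hr = 394.8 mL → 394.8 mL × 0.3426295 mg/mL = 135.2701 mg
Total = 26.82789 + 90.94757 + 135.2701 = 253.0456 mg

253 mg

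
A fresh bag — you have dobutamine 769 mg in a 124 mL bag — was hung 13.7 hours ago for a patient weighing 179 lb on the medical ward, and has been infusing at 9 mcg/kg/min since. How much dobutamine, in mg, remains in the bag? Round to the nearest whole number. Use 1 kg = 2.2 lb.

Weight = 179 lb ÷ 2.2 lb/kg = 81.36364 kg
Dose = 9 mcg/kg/min × 81.36364 kg = 732.2727 mcg/min
732.2727 mcg/min × 60 min/hr = 43936.36 mcg/hr
Concentration = 769 mg ÷ 124 mL = 6.201613 mg/mL = 6201.613 mcg/mL
Rate = 43936.36 mcg/hr ÷ 6201.613 mcg/mL = 7.084667 mL/hr
Volume infused = 7.084667 mL/hr × 13.7 hr = 97.05994 mL
Volume remaining = 124 − 97.05994 = 26.94006 mL
Drug remaining = 26.94006 mL × 6201.613 mcg/mL = 167071.8 mcg = 167.0718 mg

167 mg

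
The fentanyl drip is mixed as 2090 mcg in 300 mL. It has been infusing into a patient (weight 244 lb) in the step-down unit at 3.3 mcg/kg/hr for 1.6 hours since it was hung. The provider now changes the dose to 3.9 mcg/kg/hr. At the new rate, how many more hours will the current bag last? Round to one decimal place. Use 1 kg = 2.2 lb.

3.5 hours

Initial rate:
Weight = 244 lb ÷ 2.2 lb/kg = 110.9091 kg
Dose = 3.3 mcg/kg/hr × 110.9091 kg = 366 mcg/hr
Concentration = 2090 mcg ÷ 300 mL = 6.966667 mcg/mL
Rate = 366 mcg/hr ÷ 6.966667 mcg/mL = 52.53589 mL/hr
Volume infused so far = 52.53589 mL/hr × 1.6 hr = 84.05742 mL
Volume remaining = 300 − 84.05742 = 215.9426 mL
New rate:
Dose = 3.9 mcg/kg/hr × 110.9091 kg = 432.5455 mcg/hr
Rate = 432.5455 mcg/hr ÷ 6.966667 mcg/mL = 62.08786 mL/hr
Time remaining = 215.9426 mL ÷ 62.08786 mL/hr = 3.478016 hr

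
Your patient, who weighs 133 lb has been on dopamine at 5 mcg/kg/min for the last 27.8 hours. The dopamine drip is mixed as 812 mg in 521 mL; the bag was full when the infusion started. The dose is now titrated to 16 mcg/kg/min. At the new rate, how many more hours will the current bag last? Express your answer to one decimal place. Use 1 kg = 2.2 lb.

5.3 hours

Initial rate:
Weight = 133 lb ÷ 2.2 lb/kg = 60.45455 kg
Dose = 5 mcg/kg/min × 60.45455 kg = 302.2727 mcg/min
302.2727 mcg/min × 60 min/hr = 18136.36 mcg/hr
Concentration = 812 mg ÷ 521 mL = 1.558541 mg/mL = 1558.541 mcg/mL
Rate = 18136.36 mcg/hr ÷ 1558.541 mcg/mL = 11.63676 mL/hr
Volume infused so far = 11.63676 mL/hr × 27.8 hr = 323.5018 mL
Volume remaining = 521 − 323.5018 = 197.4982 mL
New rate:
Dose = 16 mcg/kg/min × 60.45455 kg = 967.2727 mcg/min
967.2727 mcg/min × 60 min/hr = 58036.36 mcg/hr
Rate = 58036.36 mcg/hr ÷ 1558.541 mcg/mL = 37.23762 mL/hr
Time remaining = 197.4982 mL ÷ 37.23762 mL/hr = 5.303728 hr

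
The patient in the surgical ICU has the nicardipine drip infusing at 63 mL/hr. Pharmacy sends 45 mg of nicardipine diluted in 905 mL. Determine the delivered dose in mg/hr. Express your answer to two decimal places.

3.13 mg/hr

Concentration = 45 mg ÷ 905 mL = 0.04972376 mg/mL
Drug rate = 63 mL/hr × 0.04972376 mg/mL = 3.132597 mg/hr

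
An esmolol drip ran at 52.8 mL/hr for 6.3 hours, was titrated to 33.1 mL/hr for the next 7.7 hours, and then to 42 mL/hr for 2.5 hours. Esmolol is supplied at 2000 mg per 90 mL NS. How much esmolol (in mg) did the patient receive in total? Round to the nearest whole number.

15389 mg

Concentration = 2000 mg ÷ 90 mL = 22.22222 mg/mL
Stage 1: 52.8 mL/hr × 6.3 hr = 332.64 mL → 332.64 mL × 22.22222 mg/mL = 7392 mg
Stage 2: 33.1 mL/hr × 7.7 hr = 254.87 mL → 254.87 mL × 22.22222 mg/mL = 5663.778 mg
Stage 3: 42 mL/hr × 2.5 hr = 105 mL → 105 mL × 22.22222 mg/mL = 2333.333 mg
Total = 7392 + 5663.778 + 2333.333 = 15389.11 mg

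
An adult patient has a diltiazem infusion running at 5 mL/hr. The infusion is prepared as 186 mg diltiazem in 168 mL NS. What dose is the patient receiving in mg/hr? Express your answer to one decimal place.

5.5 mg/hr

Concentration = 186 mg ÷ 168 mL = 1.107143 mg/mL
Drug rate = 5 mL/hr × 1.107143 mg/mL = 5.535714 mg/hr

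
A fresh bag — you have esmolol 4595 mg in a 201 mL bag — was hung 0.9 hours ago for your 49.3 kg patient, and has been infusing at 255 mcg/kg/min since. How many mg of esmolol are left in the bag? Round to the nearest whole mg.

Dose = 255 mcg/kg/min × 49.3 kg = 12571.5 mcg/min
12571.5 mcg/min × 60 min/hr = 754290 mcg/hr
Concentration = 4595 mg ÷ 201 mL = 22.8607 mg/mL = 22860.7 mcg/mL
Rate = 754290 mcg/hr ÷ 22860.7 mcg/mL = 32.99506 mL/hr
Volume infused = 32.99506 mL/hr × 0.9 hr = 29.69555 mL
Volume remaining = 201 − 29.69555 = 171.3044 mL
Drug remaining = 171.3044 mL × 22860.7 mcg/mL = 3916139 mcg = 3916.139 mg

3916 mg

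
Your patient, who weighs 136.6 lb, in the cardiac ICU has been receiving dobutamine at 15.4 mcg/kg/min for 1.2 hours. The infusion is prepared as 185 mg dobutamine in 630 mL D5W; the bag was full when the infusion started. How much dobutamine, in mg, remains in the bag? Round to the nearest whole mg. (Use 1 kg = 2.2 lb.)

116 mg

Weight = 136.6 lb ÷ 2.2 lb/kg = 62.09091 kg
Dose = 15.4 mcg/kg/min × 62.09091 kg = 956.2 mcg/min
956.2 mcg/min × 60 min/hr = 57372 mcg/hr
Concentration = 185 mg ÷ 630 mL = 0.2936508 mg/mL = 293.6508 mcg/mL
Rate = 57372 mcg/hr ÷ 293.6508 mcg/mL = 195.3749 mL/hr
Volume infused = 195.3749 mL/hr × 1.2 hr = 234.4499 mL
Volume remaining = 630 − 234.4499 = 395.5501 mL
Drug remaining = 395.5501 mL × 293.6508 mcg/mL = 116153.6 mcg = 116.1536 mg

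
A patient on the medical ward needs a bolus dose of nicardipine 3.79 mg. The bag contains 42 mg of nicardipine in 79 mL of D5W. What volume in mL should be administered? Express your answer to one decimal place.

Concentration = 42 mg ÷ 79 mL = 0.5316456 mg/mL
Volume = 3.79 mg ÷ 0.5316456 mg/mL = 7.12881 mL

7.1 mL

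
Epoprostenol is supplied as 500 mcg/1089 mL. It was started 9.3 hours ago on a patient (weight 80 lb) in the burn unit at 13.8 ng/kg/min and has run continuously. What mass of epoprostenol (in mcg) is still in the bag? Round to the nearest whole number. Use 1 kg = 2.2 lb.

220 mcg

Weight = 80 lb ÷ 2.2 lb/kg = 36.36364 kg
Dose = 13.8 ng/kg/min × 36.36364 kg = 501.8182 ng/min
501.8182 ng/min × 60 min/hr = 30109.09 ng/hr
Concentration = 500 mcg ÷ 1089 mL = 0.4591368 mcg/mL = 459.1368 ng/mL
Rate = 30109.09 ng/hr ÷ 459.1368 ng/mL = 65.5776 mL/hr
Volume infused = 65.5776 mL/hr × 9.3 hr = 609.8717 mL
Volume remaining = 1089 − 609.8717 = 479.1283 mL
Drug remaining = 479.1283 mL × 459.1368 ng/mL = 219985.5 ng = 219.9855 mcg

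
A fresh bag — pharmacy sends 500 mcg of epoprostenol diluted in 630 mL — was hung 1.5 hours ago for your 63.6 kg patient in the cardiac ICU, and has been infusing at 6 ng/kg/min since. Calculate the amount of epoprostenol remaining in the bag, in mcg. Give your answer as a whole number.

466 mcg

Dose = 6 ng/kg/min × 63.6 kg = 381.6 ng/min
381.6 ng/min × 60 min/hr = 22896 ng/hr
Concentration = 500 mcg ÷ 630 mL = 0.7936508 mcg/mL = 793.6508 ng/mL
Rate = 22896 ng/hr ÷ 793.6508 ng/mL = 28.84896 mL/hr
Volume infused = 28.84896 mL/hr × 1.5 hr = 43.27344 mL
Volume remaining = 630 − 43.27344 = 586.7266 mL
Drug remaining = 586.7266 mL × 793.6508 ng/mL = 465656 ng = 465.656 mcg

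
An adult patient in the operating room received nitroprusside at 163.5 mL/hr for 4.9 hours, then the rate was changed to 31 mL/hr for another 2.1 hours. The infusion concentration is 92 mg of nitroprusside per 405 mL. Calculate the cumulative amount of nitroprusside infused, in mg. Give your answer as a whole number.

Concentration = 92 mg ÷ 405 mL = 0.2271605 mg/mL
Stage 1: 163.5 mL/hr × 4.9 hr = 801.15 mL → 801.15 mL × 0.2271605 mg/mL = 181.9896 mg
Stage 2: 31 mL/hr × 2.1 hr = 65.1 mL → 65.1 mL × 0.2271605 mg/mL = 14.78815 mg
Total = 181.9896 + 14.78815 = 196.7778 mg

197 mg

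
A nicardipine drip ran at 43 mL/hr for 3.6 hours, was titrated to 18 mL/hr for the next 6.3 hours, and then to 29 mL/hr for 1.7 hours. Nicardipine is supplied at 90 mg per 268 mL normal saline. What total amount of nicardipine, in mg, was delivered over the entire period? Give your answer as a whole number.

Concentration = 90 mg ÷ 268 mL = 0.3358209 mg/mL
Stage 1: 43 mL/hr × 3.6 hr = 154.8 mL → 154.8 mL × 0.3358209 mg/mL = 51.98507 mg
Stage 2: 18 mL/hr × 6.3 hr = 113.4 mL → 113.4 mL × 0.3358209 mg/mL = 38.08209 mg
Stage 3: 29 mL/hr × 1.7 hr = 49.3 mL → 49.3 mL × 0.3358209 mg/mL = 16.55597 mg
Total = 51.98507 + 38.08209 + 16.55597 = 106.6231 mg

107 mg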